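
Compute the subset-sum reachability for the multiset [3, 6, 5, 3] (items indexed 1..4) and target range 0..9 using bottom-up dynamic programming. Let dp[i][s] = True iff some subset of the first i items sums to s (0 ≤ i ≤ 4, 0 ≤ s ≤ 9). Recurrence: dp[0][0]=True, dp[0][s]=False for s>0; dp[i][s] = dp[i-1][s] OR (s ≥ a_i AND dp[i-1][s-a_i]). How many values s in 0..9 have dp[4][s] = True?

6

i\s   0   1   2   3   4   5   6   7   8   9
  0   T   F   F   F   F   F   F   F   F   F
  1   T   F   F   T   F   F   F   F   F   F
  2   T   F   F   T   F   F   T   F   F   T
  3   T   F   F   T   F   T   T   F   T   T
  4   T   F   F   T   F   T   T   F   T   T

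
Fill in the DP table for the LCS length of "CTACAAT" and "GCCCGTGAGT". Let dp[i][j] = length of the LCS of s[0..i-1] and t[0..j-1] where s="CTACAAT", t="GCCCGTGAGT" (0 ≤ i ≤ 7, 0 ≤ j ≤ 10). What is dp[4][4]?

   ''  G  C  C  C  G  T  G  A  G  T
''  0  0  0  0  0  0  0  0  0  0  0
 C  0  0  1  1  1  1  1  1  1  1  1
 T  0  0  1  1  1  1  2  2  2  2  2
 A  0  0  1  1  1  1  2  2  3  3  3
 C  0  0  1  2  2  2  2  2  3  3  3
 A  0  0  1  2  2  2  2  2  3  3  3
 A  0  0  1  2  2  2  2  2  3  3  3
 T  0  0  1  2  2  2  3  3  3  3  4

2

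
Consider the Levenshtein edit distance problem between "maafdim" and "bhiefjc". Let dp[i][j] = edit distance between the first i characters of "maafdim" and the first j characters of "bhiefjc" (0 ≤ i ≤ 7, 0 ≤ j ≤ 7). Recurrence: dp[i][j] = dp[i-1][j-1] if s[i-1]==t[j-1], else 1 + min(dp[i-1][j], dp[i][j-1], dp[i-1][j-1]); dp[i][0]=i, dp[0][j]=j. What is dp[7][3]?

6

   ''  b  h  i  e  f  j  c
''  0  1  2  3  4  5  6  7
 m  1  1  2  3  4  5  6  7
 a  2  2  2  3  4  5  6  7
 a  3  3  3  3  4  5  6  7
 f  4  4  4  4  4  4  5  6
 d  5  5  5  5  5  5  5  6
 i  6  6  6  5  6  6  6  6
 m  7  7  7  6  6  7  7  7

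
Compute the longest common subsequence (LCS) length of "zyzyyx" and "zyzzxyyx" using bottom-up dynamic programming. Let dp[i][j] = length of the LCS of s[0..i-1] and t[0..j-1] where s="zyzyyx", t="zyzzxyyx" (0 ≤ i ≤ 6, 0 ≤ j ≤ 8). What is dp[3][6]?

3

   ''  z  y  z  z  x  y  y  x
''  0  0  0  0  0  0  0  0  0
 z  0  1  1  1  1  1  1  1  1
 y  0  1  2  2  2  2  2  2  2
 z  0  1  2  3  3  3  3  3  3
 y  0  1  2  3  3  3  4  4  4
 y  0  1  2  3  3  3  4  5  5
 x  0  1  2  3  3  4  4  5  6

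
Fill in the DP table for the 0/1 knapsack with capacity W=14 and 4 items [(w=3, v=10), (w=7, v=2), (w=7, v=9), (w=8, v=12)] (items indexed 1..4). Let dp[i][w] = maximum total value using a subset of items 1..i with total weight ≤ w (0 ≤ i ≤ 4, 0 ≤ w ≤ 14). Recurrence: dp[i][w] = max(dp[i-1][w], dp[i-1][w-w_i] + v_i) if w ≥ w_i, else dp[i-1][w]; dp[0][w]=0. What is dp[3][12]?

19

i\w   0   1   2   3   4   5   6   7   8   9  10  11  12  13  14
  0   0   0   0   0   0   0   0   0   0   0   0   0   0   0   0
  1   0   0   0  10  10  10  10  10  10  10  10  10  10  10  10
  2   0   0   0  10  10  10  10  10  10  10  12  12  12  12  12
  3   0   0   0  10  10  10  10  10  10  10  19  19  19  19  19
  4   0   0   0  10  10  10  10  10  12  12  19  22  22  22  22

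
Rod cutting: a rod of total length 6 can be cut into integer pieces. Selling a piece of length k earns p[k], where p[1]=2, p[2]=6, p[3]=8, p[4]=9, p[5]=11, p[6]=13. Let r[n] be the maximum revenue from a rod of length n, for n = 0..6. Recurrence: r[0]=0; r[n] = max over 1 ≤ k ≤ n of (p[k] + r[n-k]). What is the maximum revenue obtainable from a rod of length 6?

18

   n    0    1    2    3    4    5    6
r[n]    0    2    6    8   12   14   18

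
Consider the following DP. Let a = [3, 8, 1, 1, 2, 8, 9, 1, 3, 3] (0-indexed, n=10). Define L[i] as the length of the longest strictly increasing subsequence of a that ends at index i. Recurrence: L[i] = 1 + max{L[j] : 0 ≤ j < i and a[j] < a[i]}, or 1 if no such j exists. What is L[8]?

3

   i    0    1    2    3    4    5    6    7    8    9
a[i]    3    8    1    1    2    8    9    1    3    3
L[i]    1    2    1    1    2    3    4    1    3    3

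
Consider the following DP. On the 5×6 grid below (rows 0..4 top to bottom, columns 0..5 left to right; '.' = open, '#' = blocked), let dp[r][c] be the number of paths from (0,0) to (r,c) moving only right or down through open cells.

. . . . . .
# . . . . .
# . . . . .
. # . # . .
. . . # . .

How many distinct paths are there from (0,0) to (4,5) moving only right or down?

r\c   0   1   2   3   4   5
  0   1   1   1   1   1   1
  1   0   1   2   3   4   5
  2   0   1   3   6  10  15
  3   0   0   3   0  10  25
  4   0   0   3   0  10  35

35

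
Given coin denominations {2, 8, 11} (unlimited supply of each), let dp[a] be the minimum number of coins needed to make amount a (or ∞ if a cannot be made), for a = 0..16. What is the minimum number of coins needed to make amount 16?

2

 a  0  1  2  3  4  5  6  7  8  9 10 11 12 13 14 15 16
dp  0  -  1  -  2  -  3  -  1  -  2  1  3  2  4  3  2
(- denotes ∞ / unreachable)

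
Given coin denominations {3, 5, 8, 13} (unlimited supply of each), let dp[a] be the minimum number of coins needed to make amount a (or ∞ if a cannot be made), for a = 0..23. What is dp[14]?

 a  0  1  2  3  4  5  6  7  8  9 10 11 12 13 14 15 16 17 18 19 20 21 22 23
dp  0  -  -  1  -  1  2  -  1  3  2  2  4  1  3  3  2  4  2  3  4  2  4  3
(- denotes ∞ / unreachable)

3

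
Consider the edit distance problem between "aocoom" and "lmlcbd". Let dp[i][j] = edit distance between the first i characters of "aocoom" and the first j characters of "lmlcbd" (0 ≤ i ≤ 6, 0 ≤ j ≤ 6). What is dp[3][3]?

3

   ''  l  m  l  c  b  d
''  0  1  2  3  4  5  6
 a  1  1  2  3  4  5  6
 o  2  2  2  3  4  5  6
 c  3  3  3  3  3  4  5
 o  4  4  4  4  4  4  5
 o  5  5  5  5  5  5  5
 m  6  6  5  6  6  6  6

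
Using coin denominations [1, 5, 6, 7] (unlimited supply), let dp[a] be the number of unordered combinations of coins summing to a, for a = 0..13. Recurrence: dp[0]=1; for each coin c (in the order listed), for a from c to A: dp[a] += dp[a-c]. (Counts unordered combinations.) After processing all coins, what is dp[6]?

after  coin     0     1     2     3     4     5     6     7     8     9    10    11    12    13
          1     1     1     1     1     1     1     1     1     1     1     1     1     1     1
          5     1     1     1     1     1     2     2     2     2     2     3     3     3     3
          6     1     1     1     1     1     2     3     3     3     3     4     5     6     6
          7     1     1     1     1     1     2     3     4     4     4     5     6     8     9

3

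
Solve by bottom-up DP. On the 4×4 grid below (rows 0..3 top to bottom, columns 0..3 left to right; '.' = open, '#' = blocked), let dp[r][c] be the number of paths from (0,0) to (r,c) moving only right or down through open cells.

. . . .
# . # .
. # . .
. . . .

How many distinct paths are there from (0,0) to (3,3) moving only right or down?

r\c   0   1   2   3
  0   1   1   1   1
  1   0   1   0   1
  2   0   0   0   1
  3   0   0   0   1

1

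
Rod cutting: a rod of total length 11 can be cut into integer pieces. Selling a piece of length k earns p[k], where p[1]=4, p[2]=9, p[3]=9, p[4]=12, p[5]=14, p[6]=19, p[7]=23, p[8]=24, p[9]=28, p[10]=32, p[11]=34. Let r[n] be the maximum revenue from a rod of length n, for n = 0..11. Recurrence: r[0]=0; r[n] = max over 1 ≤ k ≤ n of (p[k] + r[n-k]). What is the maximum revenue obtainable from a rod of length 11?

   n    0    1    2    3    4    5    6    7    8    9   10   11
r[n]    0    4    9   13   18   22   27   31   36   40   45   49

49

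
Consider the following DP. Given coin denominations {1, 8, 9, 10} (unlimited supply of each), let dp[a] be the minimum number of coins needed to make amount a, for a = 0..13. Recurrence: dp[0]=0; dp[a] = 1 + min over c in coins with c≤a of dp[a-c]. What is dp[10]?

 a  0  1  2  3  4  5  6  7  8  9 10 11 12 13
dp  0  1  2  3  4  5  6  7  1  1  1  2  3  4

1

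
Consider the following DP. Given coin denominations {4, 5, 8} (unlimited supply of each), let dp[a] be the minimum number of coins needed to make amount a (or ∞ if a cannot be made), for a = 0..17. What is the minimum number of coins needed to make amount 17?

 a  0  1  2  3  4  5  6  7  8  9 10 11 12 13 14 15 16 17
dp  0  -  -  -  1  1  -  -  1  2  2  -  2  2  3  3  2  3
(- denotes ∞ / unreachable)

3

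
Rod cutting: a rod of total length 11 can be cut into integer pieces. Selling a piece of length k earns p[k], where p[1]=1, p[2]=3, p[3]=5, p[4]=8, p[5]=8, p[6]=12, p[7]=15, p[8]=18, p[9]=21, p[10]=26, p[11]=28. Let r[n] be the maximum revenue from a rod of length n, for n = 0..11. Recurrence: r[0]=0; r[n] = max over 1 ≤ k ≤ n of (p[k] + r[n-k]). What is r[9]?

   n    0    1    2    3    4    5    6    7    8    9   10   11
r[n]    0    1    3    5    8    9   12   15   18   21   26   28

21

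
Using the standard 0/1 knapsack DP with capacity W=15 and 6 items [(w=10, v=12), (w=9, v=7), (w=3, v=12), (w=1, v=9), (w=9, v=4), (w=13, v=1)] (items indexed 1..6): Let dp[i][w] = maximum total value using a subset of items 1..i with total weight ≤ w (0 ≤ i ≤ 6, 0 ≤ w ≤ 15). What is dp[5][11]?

21

i\w   0   1   2   3   4   5   6   7   8   9  10  11  12  13  14  15
  0   0   0   0   0   0   0   0   0   0   0   0   0   0   0   0   0
  1   0   0   0   0   0   0   0   0   0   0  12  12  12  12  12  12
  2   0   0   0   0   0   0   0   0   0   7  12  12  12  12  12  12
  3   0   0   0  12  12  12  12  12  12  12  12  12  19  24  24  24
  4   0   9   9  12  21  21  21  21  21  21  21  21  21  28  33  33
  5   0   9   9  12  21  21  21  21  21  21  21  21  21  28  33  33
  6   0   9   9  12  21  21  21  21  21  21  21  21  21  28  33  33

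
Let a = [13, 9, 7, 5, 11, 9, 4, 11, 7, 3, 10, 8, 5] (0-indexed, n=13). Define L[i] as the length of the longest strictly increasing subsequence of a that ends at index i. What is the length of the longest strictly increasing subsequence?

3

   i    0    1    2    3    4    5    6    7    8    9   10   11   12
a[i]   13    9    7    5   11    9    4   11    7    3   10    8    5
L[i]    1    1    1    1    2    2    1    3    2    1    3    3    2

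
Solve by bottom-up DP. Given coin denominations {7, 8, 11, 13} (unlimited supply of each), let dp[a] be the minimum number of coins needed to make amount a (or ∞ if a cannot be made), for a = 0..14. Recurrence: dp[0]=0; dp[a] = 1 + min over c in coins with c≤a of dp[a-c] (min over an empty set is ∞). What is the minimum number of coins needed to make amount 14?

 a  0  1  2  3  4  5  6  7  8  9 10 11 12 13 14
dp  0  -  -  -  -  -  -  1  1  -  -  1  -  1  2
(- denotes ∞ / unreachable)

2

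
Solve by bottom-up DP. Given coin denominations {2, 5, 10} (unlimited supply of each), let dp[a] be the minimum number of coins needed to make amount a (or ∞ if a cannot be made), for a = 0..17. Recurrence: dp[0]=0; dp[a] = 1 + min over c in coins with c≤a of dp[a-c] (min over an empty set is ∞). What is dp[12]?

2

 a  0  1  2  3  4  5  6  7  8  9 10 11 12 13 14 15 16 17
dp  0  -  1  -  2  1  3  2  4  3  1  4  2  5  3  2  4  3
(- denotes ∞ / unreachable)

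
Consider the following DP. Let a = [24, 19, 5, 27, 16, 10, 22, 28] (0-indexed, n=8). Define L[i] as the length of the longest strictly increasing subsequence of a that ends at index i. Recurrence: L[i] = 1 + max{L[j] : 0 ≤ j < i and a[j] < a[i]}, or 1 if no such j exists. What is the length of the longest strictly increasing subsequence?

4

   i    0    1    2    3    4    5    6    7
a[i]   24   19    5   27   16   10   22   28
L[i]    1    1    1    2    2    2    3    4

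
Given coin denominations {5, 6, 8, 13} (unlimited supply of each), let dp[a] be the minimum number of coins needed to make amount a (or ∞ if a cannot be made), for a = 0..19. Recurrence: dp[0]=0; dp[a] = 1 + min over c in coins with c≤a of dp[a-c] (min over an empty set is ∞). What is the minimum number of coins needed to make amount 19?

2

 a  0  1  2  3  4  5  6  7  8  9 10 11 12 13 14 15 16 17 18 19
dp  0  -  -  -  -  1  1  -  1  -  2  2  2  1  2  3  2  3  2  2
(- denotes ∞ / unreachable)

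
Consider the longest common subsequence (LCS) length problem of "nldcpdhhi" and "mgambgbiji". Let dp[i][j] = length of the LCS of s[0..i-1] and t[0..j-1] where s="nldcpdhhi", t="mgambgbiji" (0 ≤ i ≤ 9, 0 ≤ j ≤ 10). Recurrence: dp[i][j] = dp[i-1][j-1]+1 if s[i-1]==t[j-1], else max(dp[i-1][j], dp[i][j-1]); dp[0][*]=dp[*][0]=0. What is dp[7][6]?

0

   ''  m  g  a  m  b  g  b  i  j  i
''  0  0  0  0  0  0  0  0  0  0  0
 n  0  0  0  0  0  0  0  0  0  0  0
 l  0  0  0  0  0  0  0  0  0  0  0
 d  0  0  0  0  0  0  0  0  0  0  0
 c  0  0  0  0  0  0  0  0  0  0  0
 p  0  0  0  0  0  0  0  0  0  0  0
 d  0  0  0  0  0  0  0  0  0  0  0
 h  0  0  0  0  0  0  0  0  0  0  0
 h  0  0  0  0  0  0  0  0  0  0  0
 i  0  0  0  0  0  0  0  0  1  1  1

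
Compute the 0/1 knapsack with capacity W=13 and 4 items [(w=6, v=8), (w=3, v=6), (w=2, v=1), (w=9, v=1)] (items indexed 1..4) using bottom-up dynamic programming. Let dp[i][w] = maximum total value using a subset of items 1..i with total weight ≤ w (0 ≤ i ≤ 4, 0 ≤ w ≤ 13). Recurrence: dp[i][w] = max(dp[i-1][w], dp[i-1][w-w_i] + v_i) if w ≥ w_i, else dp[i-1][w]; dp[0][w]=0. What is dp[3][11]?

i\w   0   1   2   3   4   5   6   7   8   9  10  11  12  13
  0   0   0   0   0   0   0   0   0   0   0   0   0   0   0
  1   0   0   0   0   0   0   8   8   8   8   8   8   8   8
  2   0   0   0   6   6   6   8   8   8  14  14  14  14  14
  3   0   0   1   6   6   7   8   8   9  14  14  15  15  15
  4   0   0   1   6   6   7   8   8   9  14  14  15  15  15

15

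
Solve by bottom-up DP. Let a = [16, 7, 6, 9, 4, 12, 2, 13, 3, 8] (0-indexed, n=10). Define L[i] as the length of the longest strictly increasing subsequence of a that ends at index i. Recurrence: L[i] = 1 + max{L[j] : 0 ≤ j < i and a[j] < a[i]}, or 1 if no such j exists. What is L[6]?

1

   i    0    1    2    3    4    5    6    7    8    9
a[i]   16    7    6    9    4   12    2   13    3    8
L[i]    1    1    1    2    1    3    1    4    2    3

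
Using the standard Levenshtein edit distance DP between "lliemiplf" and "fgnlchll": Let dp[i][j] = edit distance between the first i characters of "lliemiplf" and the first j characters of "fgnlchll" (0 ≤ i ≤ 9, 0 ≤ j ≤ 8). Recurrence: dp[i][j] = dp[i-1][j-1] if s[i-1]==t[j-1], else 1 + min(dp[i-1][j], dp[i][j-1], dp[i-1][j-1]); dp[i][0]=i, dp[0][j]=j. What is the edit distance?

8

   ''  f  g  n  l  c  h  l  l
''  0  1  2  3  4  5  6  7  8
 l  1  1  2  3  3  4  5  6  7
 l  2  2  2  3  3  4  5  5  6
 i  3  3  3  3  4  4  5  6  6
 e  4  4  4  4  4  5  5  6  7
 m  5  5  5  5  5  5  6  6  7
 i  6  6  6  6  6  6  6  7  7
 p  7  7  7  7  7  7  7  7  8
 l  8  8  8  8  7  8  8  7  7
 f  9  8  9  9  8  8  9  8  8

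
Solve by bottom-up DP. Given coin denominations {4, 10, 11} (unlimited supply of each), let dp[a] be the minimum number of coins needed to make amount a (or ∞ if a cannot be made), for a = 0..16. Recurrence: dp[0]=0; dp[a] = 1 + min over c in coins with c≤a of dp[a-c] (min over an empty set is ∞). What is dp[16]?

4

 a  0  1  2  3  4  5  6  7  8  9 10 11 12 13 14 15 16
dp  0  -  -  -  1  -  -  -  2  -  1  1  3  -  2  2  4
(- denotes ∞ / unreachable)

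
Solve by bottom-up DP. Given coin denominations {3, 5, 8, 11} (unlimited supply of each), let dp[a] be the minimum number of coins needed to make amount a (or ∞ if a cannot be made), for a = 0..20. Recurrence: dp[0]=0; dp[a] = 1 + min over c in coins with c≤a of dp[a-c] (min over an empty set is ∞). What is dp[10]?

 a  0  1  2  3  4  5  6  7  8  9 10 11 12 13 14 15 16 17 18 19 20
dp  0  -  -  1  -  1  2  -  1  3  2  1  4  2  2  3  2  3  3  2  4
(- denotes ∞ / unreachable)

2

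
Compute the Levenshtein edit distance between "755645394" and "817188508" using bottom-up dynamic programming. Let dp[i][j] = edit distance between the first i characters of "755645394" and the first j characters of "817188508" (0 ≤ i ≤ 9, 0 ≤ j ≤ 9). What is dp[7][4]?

   ''  8  1  7  1  8  8  5  0  8
''  0  1  2  3  4  5  6  7  8  9
 7  1  1  2  2  3  4  5  6  7  8
 5  2  2  2  3  3  4  5  5  6  7
 5  3  3  3  3  4  4  5  5  6  7
 6  4  4  4  4  4  5  5  6  6  7
 4  5  5  5  5  5  5  6  6  7  7
 5  6  6  6  6  6  6  6  6  7  8
 3  7  7  7  7  7  7  7  7  7  8
 9  8  8  8  8  8  8  8  8  8  8
 4  9  9  9  9  9  9  9  9  9  9

7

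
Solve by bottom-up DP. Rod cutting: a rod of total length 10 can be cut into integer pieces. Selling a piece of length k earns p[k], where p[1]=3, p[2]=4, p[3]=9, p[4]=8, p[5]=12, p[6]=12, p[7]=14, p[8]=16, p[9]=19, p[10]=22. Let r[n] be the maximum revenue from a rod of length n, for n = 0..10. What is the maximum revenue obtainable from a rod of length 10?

   n    0    1    2    3    4    5    6    7    8    9   10
r[n]    0    3    6    9   12   15   18   21   24   27   30

30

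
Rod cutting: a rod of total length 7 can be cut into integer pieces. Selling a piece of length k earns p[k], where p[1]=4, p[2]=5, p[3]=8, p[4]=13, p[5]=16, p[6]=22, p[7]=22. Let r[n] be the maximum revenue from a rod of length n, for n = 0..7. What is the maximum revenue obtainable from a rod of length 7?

   n    0    1    2    3    4    5    6    7
r[n]    0    4    8   12   16   20   24   28

28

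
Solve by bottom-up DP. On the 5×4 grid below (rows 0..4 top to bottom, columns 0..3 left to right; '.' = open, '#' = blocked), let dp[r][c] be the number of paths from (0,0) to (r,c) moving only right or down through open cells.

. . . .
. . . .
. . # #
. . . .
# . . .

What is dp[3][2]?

4

r\c   0   1   2   3
  0   1   1   1   1
  1   1   2   3   4
  2   1   3   0   0
  3   1   4   4   4
  4   0   4   8  12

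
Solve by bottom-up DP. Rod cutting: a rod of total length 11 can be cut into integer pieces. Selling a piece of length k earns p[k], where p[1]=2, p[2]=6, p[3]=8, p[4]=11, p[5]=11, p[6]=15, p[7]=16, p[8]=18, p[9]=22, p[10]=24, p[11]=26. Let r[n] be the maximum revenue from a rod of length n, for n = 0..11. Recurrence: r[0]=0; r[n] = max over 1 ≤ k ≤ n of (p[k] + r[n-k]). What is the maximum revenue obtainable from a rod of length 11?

32

   n    0    1    2    3    4    5    6    7    8    9   10   11
r[n]    0    2    6    8   12   14   18   20   24   26   30   32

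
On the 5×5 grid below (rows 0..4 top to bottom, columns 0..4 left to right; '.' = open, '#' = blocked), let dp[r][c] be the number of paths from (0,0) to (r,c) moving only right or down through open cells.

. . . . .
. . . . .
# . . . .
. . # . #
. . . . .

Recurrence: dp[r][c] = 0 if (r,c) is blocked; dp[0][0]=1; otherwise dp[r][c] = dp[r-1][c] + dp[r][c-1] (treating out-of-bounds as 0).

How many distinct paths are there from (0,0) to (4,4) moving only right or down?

11

r\c   0   1   2   3   4
  0   1   1   1   1   1
  1   1   2   3   4   5
  2   0   2   5   9  14
  3   0   2   0   9   0
  4   0   2   2  11  11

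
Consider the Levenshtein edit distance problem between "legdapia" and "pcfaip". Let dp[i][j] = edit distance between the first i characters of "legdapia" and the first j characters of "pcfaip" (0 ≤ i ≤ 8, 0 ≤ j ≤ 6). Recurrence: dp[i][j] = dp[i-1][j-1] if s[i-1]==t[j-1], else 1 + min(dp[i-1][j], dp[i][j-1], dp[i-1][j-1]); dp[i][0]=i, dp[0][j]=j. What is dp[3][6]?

6

   ''  p  c  f  a  i  p
''  0  1  2  3  4  5  6
 l  1  1  2  3  4  5  6
 e  2  2  2  3  4  5  6
 g  3  3  3  3  4  5  6
 d  4  4  4  4  4  5  6
 a  5  5  5  5  4  5  6
 p  6  5  6  6  5  5  5
 i  7  6  6  7  6  5  6
 a  8  7  7  7  7  6  6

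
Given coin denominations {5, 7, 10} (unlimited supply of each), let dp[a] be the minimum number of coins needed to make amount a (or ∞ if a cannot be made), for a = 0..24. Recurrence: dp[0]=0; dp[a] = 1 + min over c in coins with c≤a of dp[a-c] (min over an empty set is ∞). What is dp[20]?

2

 a  0  1  2  3  4  5  6  7  8  9 10 11 12 13 14 15 16 17 18 19 20 21 22 23 24
dp  0  -  -  -  -  1  -  1  -  -  1  -  2  -  2  2  -  2  -  3  2  3  3  -  3
(- denotes ∞ / unreachable)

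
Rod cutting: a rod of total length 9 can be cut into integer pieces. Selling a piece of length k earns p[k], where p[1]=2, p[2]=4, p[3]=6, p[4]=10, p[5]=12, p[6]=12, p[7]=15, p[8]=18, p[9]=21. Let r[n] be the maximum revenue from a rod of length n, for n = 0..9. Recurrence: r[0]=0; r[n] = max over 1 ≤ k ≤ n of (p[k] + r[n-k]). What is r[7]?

   n    0    1    2    3    4    5    6    7    8    9
r[n]    0    2    4    6   10   12   14   16   20   22

16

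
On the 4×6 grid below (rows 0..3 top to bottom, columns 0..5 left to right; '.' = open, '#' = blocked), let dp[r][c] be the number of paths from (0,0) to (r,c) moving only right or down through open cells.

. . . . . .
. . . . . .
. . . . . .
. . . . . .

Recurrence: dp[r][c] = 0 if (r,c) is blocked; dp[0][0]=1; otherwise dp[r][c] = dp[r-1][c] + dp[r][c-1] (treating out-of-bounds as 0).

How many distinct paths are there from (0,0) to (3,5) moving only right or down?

r\c   0   1   2   3   4   5
  0   1   1   1   1   1   1
  1   1   2   3   4   5   6
  2   1   3   6  10  15  21
  3   1   4  10  20  35  56

56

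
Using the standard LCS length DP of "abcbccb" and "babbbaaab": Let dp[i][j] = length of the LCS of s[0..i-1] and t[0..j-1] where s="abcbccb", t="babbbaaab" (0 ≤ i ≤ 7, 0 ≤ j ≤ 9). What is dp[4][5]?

   ''  b  a  b  b  b  a  a  a  b
''  0  0  0  0  0  0  0  0  0  0
 a  0  0  1  1  1  1  1  1  1  1
 b  0  1  1  2  2  2  2  2  2  2
 c  0  1  1  2  2  2  2  2  2  2
 b  0  1  1  2  3  3  3  3  3  3
 c  0  1  1  2  3  3  3  3  3  3
 c  0  1  1  2  3  3  3  3  3  3
 b  0  1  1  2  3  4  4  4  4  4

3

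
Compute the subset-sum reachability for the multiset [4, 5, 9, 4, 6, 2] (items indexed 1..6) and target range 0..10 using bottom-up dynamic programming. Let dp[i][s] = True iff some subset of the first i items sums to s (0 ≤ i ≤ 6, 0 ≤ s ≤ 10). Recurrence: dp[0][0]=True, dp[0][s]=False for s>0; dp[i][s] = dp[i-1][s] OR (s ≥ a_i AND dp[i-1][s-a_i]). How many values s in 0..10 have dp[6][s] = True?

9

i\s   0   1   2   3   4   5   6   7   8   9  10
  0   T   F   F   F   F   F   F   F   F   F   F
  1   T   F   F   F   T   F   F   F   F   F   F
  2   T   F   F   F   T   T   F   F   F   T   F
  3   T   F   F   F   T   T   F   F   F   T   F
  4   T   F   F   F   T   T   F   F   T   T   F
  5   T   F   F   F   T   T   T   F   T   T   T
  6   T   F   T   F   T   T   T   T   T   T   T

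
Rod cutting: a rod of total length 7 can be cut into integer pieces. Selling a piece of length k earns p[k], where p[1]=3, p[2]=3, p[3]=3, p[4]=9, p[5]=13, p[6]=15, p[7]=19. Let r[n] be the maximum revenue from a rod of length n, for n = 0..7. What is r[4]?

   n    0    1    2    3    4    5    6    7
r[n]    0    3    6    9   12   15   18   21

12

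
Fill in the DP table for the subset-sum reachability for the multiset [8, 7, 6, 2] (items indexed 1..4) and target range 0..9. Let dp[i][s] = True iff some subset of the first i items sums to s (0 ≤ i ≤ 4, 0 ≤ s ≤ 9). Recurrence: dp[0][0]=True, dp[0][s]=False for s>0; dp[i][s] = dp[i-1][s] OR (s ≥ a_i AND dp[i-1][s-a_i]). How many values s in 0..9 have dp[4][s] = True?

6

i\s   0   1   2   3   4   5   6   7   8   9
  0   T   F   F   F   F   F   F   F   F   F
  1   T   F   F   F   F   F   F   F   T   F
  2   T   F   F   F   F   F   F   T   T   F
  3   T   F   F   F   F   F   T   T   T   F
  4   T   F   T   F   F   F   T   T   T   T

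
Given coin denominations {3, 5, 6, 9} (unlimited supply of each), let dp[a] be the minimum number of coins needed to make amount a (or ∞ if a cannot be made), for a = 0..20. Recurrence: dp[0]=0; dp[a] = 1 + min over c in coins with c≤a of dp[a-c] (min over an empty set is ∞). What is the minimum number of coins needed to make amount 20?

3

 a  0  1  2  3  4  5  6  7  8  9 10 11 12 13 14 15 16 17 18 19 20
dp  0  -  -  1  -  1  1  -  2  1  2  2  2  3  2  2  3  3  2  3  3
(- denotes ∞ / unreachable)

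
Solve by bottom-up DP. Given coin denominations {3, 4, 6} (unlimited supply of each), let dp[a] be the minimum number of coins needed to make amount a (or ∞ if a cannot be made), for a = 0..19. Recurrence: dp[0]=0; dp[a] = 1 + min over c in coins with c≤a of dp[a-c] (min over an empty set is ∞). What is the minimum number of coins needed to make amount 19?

4

 a  0  1  2  3  4  5  6  7  8  9 10 11 12 13 14 15 16 17 18 19
dp  0  -  -  1  1  -  1  2  2  2  2  3  2  3  3  3  3  4  3  4
(- denotes ∞ / unreachable)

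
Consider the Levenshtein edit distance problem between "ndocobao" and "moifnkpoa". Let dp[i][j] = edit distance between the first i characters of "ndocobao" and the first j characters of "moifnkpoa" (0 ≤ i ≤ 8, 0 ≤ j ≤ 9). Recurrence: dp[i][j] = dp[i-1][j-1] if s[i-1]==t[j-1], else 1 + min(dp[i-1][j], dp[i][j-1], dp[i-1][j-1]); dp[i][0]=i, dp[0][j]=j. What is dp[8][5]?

   ''  m  o  i  f  n  k  p  o  a
''  0  1  2  3  4  5  6  7  8  9
 n  1  1  2  3  4  4  5  6  7  8
 d  2  2  2  3  4  5  5  6  7  8
 o  3  3  2  3  4  5  6  6  6  7
 c  4  4  3  3  4  5  6  7  7  7
 o  5  5  4  4  4  5  6  7  7  8
 b  6  6  5  5  5  5  6  7  8  8
 a  7  7  6  6  6  6  6  7  8  8
 o  8  8  7  7  7  7  7  7  7  8

7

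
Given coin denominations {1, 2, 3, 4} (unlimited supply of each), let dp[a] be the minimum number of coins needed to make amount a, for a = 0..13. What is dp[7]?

2

 a  0  1  2  3  4  5  6  7  8  9 10 11 12 13
dp  0  1  1  1  1  2  2  2  2  3  3  3  3  4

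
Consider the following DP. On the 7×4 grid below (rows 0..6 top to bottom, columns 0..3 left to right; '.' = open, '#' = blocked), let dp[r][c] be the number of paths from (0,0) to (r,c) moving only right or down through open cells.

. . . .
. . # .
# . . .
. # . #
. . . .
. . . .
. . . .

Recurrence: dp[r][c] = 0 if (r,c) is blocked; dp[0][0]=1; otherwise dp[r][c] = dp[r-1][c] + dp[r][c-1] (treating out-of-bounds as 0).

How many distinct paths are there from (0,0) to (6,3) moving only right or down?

6

r\c   0   1   2   3
  0   1   1   1   1
  1   1   2   0   1
  2   0   2   2   3
  3   0   0   2   0
  4   0   0   2   2
  5   0   0   2   4
  6   0   0   2   6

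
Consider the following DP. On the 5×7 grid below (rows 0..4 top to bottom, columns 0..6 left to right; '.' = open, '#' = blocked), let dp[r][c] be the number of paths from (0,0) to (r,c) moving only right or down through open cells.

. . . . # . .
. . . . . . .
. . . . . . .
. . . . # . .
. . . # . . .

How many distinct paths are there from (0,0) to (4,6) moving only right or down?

58

r\c   0   1   2   3   4   5   6
  0   1   1   1   1   0   0   0
  1   1   2   3   4   4   4   4
  2   1   3   6  10  14  18  22
  3   1   4  10  20   0  18  40
  4   1   5  15   0   0  18  58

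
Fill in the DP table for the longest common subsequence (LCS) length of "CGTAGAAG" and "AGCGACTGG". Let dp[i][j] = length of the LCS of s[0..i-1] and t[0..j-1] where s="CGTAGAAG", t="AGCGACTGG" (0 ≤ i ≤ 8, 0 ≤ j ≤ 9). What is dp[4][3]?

   ''  A  G  C  G  A  C  T  G  G
''  0  0  0  0  0  0  0  0  0  0
 C  0  0  0  1  1  1  1  1  1  1
 G  0  0  1  1  2  2  2  2  2  2
 T  0  0  1  1  2  2  2  3  3  3
 A  0  1  1  1  2  3  3  3  3  3
 G  0  1  2  2  2  3  3  3  4  4
 A  0  1  2  2  2  3  3  3  4  4
 A  0  1  2  2  2  3  3  3  4  4
 G  0  1  2  2  3  3  3  3  4  5

1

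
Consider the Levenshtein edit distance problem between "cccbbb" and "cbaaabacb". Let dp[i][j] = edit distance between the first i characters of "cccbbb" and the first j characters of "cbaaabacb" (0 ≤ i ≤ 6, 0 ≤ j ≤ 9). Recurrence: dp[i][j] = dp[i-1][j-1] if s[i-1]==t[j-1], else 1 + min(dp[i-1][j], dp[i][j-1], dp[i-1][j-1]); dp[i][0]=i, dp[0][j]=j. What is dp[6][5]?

5

   ''  c  b  a  a  a  b  a  c  b
''  0  1  2  3  4  5  6  7  8  9
 c  1  0  1  2  3  4  5  6  7  8
 c  2  1  1  2  3  4  5  6  6  7
 c  3  2  2  2  3  4  5  6  6  7
 b  4  3  2  3  3  4  4  5  6  6
 b  5  4  3  3  4  4  4  5  6  6
 b  6  5  4  4  4  5  4  5  6  6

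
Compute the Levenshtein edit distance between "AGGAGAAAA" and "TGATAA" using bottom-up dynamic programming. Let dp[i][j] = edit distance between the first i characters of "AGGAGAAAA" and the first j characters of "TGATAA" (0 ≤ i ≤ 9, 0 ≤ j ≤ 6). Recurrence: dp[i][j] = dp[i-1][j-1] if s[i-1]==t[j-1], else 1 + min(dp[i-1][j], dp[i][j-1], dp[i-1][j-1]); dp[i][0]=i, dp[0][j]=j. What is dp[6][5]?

   ''  T  G  A  T  A  A
''  0  1  2  3  4  5  6
 A  1  1  2  2  3  4  5
 G  2  2  1  2  3  4  5
 G  3  3  2  2  3  4  5
 A  4  4  3  2  3  3  4
 G  5  5  4  3  3  4  4
 A  6  6  5  4  4  3  4
 A  7  7  6  5  5  4  3
 A  8  8  7  6  6  5  4
 A  9  9  8  7  7  6  5

3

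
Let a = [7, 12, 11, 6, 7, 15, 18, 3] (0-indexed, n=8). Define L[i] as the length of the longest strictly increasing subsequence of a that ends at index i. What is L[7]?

1

   i    0    1    2    3    4    5    6    7
a[i]    7   12   11    6    7   15   18    3
L[i]    1    2    2    1    2    3    4    1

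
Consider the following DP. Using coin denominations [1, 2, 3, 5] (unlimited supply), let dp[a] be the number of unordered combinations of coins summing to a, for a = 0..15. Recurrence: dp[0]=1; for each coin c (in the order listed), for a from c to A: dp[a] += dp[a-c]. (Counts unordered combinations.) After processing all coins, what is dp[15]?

47

after  coin     0     1     2     3     4     5     6     7     8     9    10    11    12    13    14    15
          1     1     1     1     1     1     1     1     1     1     1     1     1     1     1     1     1
          2     1     1     2     2     3     3     4     4     5     5     6     6     7     7     8     8
          3     1     1     2     3     4     5     7     8    10    12    14    16    19    21    24    27
          5     1     1     2     3     4     6     8    10    13    16    20    24    29    34    40    47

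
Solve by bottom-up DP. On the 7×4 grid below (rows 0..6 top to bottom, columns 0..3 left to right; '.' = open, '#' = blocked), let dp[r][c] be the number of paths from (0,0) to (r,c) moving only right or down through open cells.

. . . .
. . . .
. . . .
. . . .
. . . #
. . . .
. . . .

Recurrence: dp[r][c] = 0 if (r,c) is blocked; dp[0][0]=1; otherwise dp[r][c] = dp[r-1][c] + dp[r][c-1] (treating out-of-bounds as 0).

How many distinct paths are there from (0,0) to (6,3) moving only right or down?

r\c   0   1   2   3
  0   1   1   1   1
  1   1   2   3   4
  2   1   3   6  10
  3   1   4  10  20
  4   1   5  15   0
  5   1   6  21  21
  6   1   7  28  49

49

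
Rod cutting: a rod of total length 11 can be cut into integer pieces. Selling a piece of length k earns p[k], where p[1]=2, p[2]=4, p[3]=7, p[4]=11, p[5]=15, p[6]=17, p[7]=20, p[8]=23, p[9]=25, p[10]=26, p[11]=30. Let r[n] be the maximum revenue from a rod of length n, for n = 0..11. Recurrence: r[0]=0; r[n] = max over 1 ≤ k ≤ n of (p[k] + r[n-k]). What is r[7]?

20

   n    0    1    2    3    4    5    6    7    8    9   10   11
r[n]    0    2    4    7   11   15   17   20   23   26   30   32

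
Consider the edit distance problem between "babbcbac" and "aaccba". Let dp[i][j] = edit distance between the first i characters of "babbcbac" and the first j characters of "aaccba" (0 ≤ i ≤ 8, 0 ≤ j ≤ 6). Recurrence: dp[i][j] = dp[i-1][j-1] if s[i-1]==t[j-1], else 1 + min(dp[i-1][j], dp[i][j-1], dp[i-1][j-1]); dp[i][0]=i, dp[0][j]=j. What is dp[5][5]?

   ''  a  a  c  c  b  a
''  0  1  2  3  4  5  6
 b  1  1  2  3  4  4  5
 a  2  1  1  2  3  4  4
 b  3  2  2  2  3  3  4
 b  4  3  3  3  3  3  4
 c  5  4  4  3  3  4  4
 b  6  5  5  4  4  3  4
 a  7  6  5  5  5  4  3
 c  8  7  6  5  5  5  4

4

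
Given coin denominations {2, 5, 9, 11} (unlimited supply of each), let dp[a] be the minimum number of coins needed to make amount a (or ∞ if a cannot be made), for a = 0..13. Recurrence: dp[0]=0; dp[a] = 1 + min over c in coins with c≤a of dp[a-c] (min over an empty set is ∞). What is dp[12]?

3

 a  0  1  2  3  4  5  6  7  8  9 10 11 12 13
dp  0  -  1  -  2  1  3  2  4  1  2  1  3  2
(- denotes ∞ / unreachable)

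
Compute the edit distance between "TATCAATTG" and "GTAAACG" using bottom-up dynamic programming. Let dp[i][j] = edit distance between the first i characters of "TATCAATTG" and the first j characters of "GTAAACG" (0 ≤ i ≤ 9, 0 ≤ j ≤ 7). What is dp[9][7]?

5

   ''  G  T  A  A  A  C  G
''  0  1  2  3  4  5  6  7
 T  1  1  1  2  3  4  5  6
 A  2  2  2  1  2  3  4  5
 T  3  3  2  2  2  3  4  5
 C  4  4  3  3  3  3  3  4
 A  5  5  4  3  3  3  4  4
 A  6  6  5  4  3  3  4  5
 T  7  7  6  5  4  4  4  5
 T  8  8  7  6  5  5  5  5
 G  9  8  8  7  6  6  6  5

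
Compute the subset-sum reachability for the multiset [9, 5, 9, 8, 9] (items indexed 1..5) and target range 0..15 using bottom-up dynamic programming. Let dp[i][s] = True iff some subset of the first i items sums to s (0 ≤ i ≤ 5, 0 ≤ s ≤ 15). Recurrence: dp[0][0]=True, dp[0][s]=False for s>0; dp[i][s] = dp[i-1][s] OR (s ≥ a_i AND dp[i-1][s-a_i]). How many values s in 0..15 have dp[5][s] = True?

i\s   0   1   2   3   4   5   6   7   8   9  10  11  12  13  14  15
  0   T   F   F   F   F   F   F   F   F   F   F   F   F   F   F   F
  1   T   F   F   F   F   F   F   F   F   T   F   F   F   F   F   F
  2   T   F   F   F   F   T   F   F   F   T   F   F   F   F   T   F
  3   T   F   F   F   F   T   F   F   F   T   F   F   F   F   T   F
  4   T   F   F   F   F   T   F   F   T   T   F   F   F   T   T   F
  5   T   F   F   F   F   T   F   F   T   T   F   F   F   T   T   F

6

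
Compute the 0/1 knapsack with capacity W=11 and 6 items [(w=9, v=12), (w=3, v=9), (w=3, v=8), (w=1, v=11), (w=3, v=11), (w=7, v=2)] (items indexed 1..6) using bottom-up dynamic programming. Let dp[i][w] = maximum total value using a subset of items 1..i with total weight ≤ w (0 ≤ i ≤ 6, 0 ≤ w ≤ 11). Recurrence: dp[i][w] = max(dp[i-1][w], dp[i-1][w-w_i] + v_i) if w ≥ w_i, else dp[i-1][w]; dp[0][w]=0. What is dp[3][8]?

i\w   0   1   2   3   4   5   6   7   8   9  10  11
  0   0   0   0   0   0   0   0   0   0   0   0   0
  1   0   0   0   0   0   0   0   0   0  12  12  12
  2   0   0   0   9   9   9   9   9   9  12  12  12
  3   0   0   0   9   9   9  17  17  17  17  17  17
  4   0  11  11  11  20  20  20  28  28  28  28  28
  5   0  11  11  11  22  22  22  31  31  31  39  39
  6   0  11  11  11  22  22  22  31  31  31  39  39

17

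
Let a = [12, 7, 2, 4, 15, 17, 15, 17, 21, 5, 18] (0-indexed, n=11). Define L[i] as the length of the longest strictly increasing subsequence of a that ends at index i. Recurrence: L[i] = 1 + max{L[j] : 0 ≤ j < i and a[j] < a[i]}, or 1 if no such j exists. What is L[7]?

   i    0    1    2    3    4    5    6    7    8    9   10
a[i]   12    7    2    4   15   17   15   17   21    5   18
L[i]    1    1    1    2    3    4    3    4    5    3    5

4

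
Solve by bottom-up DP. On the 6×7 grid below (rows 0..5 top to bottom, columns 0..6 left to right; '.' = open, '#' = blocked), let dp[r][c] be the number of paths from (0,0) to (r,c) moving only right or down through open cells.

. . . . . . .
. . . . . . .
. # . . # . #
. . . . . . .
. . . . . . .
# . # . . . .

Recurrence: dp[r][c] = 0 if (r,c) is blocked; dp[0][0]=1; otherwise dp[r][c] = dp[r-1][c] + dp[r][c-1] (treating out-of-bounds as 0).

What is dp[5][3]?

r\c   0   1   2   3   4   5   6
  0   1   1   1   1   1   1   1
  1   1   2   3   4   5   6   7
  2   1   0   3   7   0   6   0
  3   1   1   4  11  11  17  17
  4   1   2   6  17  28  45  62
  5   0   2   0  17  45  90 152

17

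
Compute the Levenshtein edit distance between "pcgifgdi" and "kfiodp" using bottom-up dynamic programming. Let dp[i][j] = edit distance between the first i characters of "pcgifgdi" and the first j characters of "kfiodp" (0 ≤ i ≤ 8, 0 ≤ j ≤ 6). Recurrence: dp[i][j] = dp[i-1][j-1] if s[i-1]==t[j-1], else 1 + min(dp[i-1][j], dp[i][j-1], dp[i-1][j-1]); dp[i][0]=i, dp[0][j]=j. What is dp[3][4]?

4

   ''  k  f  i  o  d  p
''  0  1  2  3  4  5  6
 p  1  1  2  3  4  5  5
 c  2  2  2  3  4  5  6
 g  3  3  3  3  4  5  6
 i  4  4  4  3  4  5  6
 f  5  5  4  4  4  5  6
 g  6  6  5  5  5  5  6
 d  7  7  6  6  6  5  6
 i  8  8  7  6  7  6  6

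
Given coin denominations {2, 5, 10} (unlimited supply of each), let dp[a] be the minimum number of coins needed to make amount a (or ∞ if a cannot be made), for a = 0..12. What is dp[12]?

2

 a  0  1  2  3  4  5  6  7  8  9 10 11 12
dp  0  -  1  -  2  1  3  2  4  3  1  4  2
(- denotes ∞ / unreachable)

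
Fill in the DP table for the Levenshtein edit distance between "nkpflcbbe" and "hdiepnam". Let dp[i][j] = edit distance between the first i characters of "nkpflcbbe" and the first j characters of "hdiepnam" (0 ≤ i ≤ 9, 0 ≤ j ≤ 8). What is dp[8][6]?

   ''  h  d  i  e  p  n  a  m
''  0  1  2  3  4  5  6  7  8
 n  1  1  2  3  4  5  5  6  7
 k  2  2  2  3  4  5  6  6  7
 p  3  3  3  3  4  4  5  6  7
 f  4  4  4  4  4  5  5  6  7
 l  5  5  5  5  5  5  6  6  7
 c  6  6  6  6  6  6  6  7  7
 b  7  7  7  7  7  7  7  7  8
 b  8  8  8  8  8  8  8  8  8
 e  9  9  9  9  8  9  9  9  9

8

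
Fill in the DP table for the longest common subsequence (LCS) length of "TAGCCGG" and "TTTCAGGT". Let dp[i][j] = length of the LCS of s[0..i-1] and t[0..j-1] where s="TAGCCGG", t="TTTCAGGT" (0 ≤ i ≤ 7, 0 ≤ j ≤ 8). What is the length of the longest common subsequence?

4

   ''  T  T  T  C  A  G  G  T
''  0  0  0  0  0  0  0  0  0
 T  0  1  1  1  1  1  1  1  1
 A  0  1  1  1  1  2  2  2  2
 G  0  1  1  1  1  2  3  3  3
 C  0  1  1  1  2  2  3  3  3
 C  0  1  1  1  2  2  3  3  3
 G  0  1  1  1  2  2  3  4  4
 G  0  1  1  1  2  2  3  4  4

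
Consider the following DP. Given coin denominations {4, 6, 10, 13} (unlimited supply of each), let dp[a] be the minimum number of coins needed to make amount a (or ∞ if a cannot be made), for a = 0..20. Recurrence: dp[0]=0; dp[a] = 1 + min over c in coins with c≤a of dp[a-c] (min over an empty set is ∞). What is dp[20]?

2

 a  0  1  2  3  4  5  6  7  8  9 10 11 12 13 14 15 16 17 18 19 20
dp  0  -  -  -  1  -  1  -  2  -  1  -  2  1  2  -  2  2  3  2  2
(- denotes ∞ / unreachable)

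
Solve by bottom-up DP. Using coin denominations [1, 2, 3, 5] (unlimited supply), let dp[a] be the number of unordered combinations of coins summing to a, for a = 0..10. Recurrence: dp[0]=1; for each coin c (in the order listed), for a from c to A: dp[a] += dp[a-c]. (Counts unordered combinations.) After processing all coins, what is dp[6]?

8

after  coin     0     1     2     3     4     5     6     7     8     9    10
          1     1     1     1     1     1     1     1     1     1     1     1
          2     1     1     2     2     3     3     4     4     5     5     6
          3     1     1     2     3     4     5     7     8    10    12    14
          5     1     1     2     3     4     6     8    10    13    16    20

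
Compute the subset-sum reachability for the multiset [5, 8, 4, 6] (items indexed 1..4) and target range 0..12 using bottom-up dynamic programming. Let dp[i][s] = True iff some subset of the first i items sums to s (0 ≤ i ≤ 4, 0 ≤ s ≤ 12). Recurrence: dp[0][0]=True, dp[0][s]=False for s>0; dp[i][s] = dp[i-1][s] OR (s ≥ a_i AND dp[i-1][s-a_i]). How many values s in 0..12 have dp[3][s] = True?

6

i\s   0   1   2   3   4   5   6   7   8   9  10  11  12
  0   T   F   F   F   F   F   F   F   F   F   F   F   F
  1   T   F   F   F   F   T   F   F   F   F   F   F   F
  2   T   F   F   F   F   T   F   F   T   F   F   F   F
  3   T   F   F   F   T   T   F   F   T   T   F   F   T
  4   T   F   F   F   T   T   T   F   T   T   T   T   T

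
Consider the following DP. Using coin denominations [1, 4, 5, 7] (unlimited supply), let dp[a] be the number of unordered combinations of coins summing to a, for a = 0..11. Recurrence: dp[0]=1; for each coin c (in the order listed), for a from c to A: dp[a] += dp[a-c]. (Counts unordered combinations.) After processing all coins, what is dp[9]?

after  coin     0     1     2     3     4     5     6     7     8     9    10    11
          1     1     1     1     1     1     1     1     1     1     1     1     1
          4     1     1     1     1     2     2     2     2     3     3     3     3
          5     1     1     1     1     2     3     3     3     4     5     6     6
          7     1     1     1     1     2     3     3     4     5     6     7     8

6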